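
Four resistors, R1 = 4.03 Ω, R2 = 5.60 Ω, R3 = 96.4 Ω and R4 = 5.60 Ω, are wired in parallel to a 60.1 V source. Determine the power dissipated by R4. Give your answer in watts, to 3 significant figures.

Every branch has 60.1 V across it, so for R4 the power is simply V²/R.
P_R4 = V² / R4 = (60.1)² / 5.60 Ω = 645.0 W

645 W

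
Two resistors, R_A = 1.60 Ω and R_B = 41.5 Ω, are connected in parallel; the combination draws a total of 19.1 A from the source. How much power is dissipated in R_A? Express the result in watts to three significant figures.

Parallel branches share V, not I — compute V via R_eq, then use V²/R for the target branch.
1/R_eq = 1/1.60 + 1/41.5 ⇒ R_eq = 1.541 Ω
V = I_total × R_eq = 19.10 × 1.541 = 29.43 V
P_R_A = V² / R_A = (29.43)² / 1.60 = 541.2 W

541 W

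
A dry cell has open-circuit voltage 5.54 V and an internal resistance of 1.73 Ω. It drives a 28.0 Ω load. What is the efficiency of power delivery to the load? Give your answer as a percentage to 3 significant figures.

94.2 %

The source delivers εI, of which I²R reaches the load and I²r is lost; since I is common, η = R/(R+r).
η = R / (R + r) = 28.0 / (28.0 + 1.73) = 0.9418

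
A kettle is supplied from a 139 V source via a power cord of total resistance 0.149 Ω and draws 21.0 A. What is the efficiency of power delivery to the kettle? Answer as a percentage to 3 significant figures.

The power cord carries the full 21.0 A.
P_line = I² R_line = (21.00)² × 0.149 = 65.71 W
P_source = V I = 139 × 21.00 = 2919 W; P_load = 2853 W
η = P_load / P_source = 2853 / 2919 = 0.9775

97.7 %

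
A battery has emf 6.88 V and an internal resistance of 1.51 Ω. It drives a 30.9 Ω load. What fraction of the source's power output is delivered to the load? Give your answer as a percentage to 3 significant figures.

Both r and R carry the same current, so the power split is just the resistance split: η = R/(R+r).
η = R / (R + r) = 30.9 / (30.9 + 1.51) = 0.9534

95.3 %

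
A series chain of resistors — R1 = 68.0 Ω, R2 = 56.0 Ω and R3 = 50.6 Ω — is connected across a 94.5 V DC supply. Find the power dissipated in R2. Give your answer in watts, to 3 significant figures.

Series elements share the same current, so find I first, then use P = I²R.
R_total = 68.0 + 56.0 + 50.6 = 174.6 Ω
I = V / R_total = 94.5 / 174.6 = 0.5412 A
P_R2 = I² × R2 = (0.5412)² × 56.0 = 16.40 W

16.4 W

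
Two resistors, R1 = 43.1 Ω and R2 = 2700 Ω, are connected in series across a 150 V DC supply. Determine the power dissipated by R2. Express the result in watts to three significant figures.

8.07 W

Every series element carries the same I. Get I from the total resistance, then P = I² × R2.
R_total = 43.1 + 2700 = 2743 Ω
I = V / R_total = 150 / 2743 = 0.05468 A
P_R2 = I² × R2 = (0.05468)² × 2700 = 8.074 W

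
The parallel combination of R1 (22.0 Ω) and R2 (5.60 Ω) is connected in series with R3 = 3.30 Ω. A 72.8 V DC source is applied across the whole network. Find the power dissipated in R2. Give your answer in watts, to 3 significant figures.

313 W

Reduce the parallel combination to a single R_p; the circuit then becomes R_p in series with the remaining resistor.
R_p = (22.0×5.60)/(22.0+5.60) = 4.464 Ω
R_total = R_p + 3.30 = 4.464 + 3.30 = 7.764 Ω
I = V / R_total = 72.8 / 7.764 = 9.377 A
Voltage across the parallel pair: V_p = I × R_p = 9.377 × 4.464 = 41.86 V
Use P = V²/R for R2 with V = V_p.
P_R2 = (41.86)² / 5.60 = 312.8 W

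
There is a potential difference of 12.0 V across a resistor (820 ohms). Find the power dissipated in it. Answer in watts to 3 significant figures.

0.176 W

Voltage and resistance are given, so P = V²/R is the one-step route.
P = (12.0 V)² / 820 Ω = 0.1756 W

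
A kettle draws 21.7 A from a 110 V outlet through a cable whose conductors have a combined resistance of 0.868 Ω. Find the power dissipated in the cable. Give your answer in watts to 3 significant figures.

The cable and load are in series, so the same current flows in both; the loss is I²R_line.
The cable carries the full 21.7 A.
P_line = I² R_line = (21.70)² × 0.868 = 408.7 W

409 W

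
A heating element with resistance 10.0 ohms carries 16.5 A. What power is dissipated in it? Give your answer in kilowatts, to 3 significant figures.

2.72 kW

Current and resistance are given, so P = I²R is the direct form.
P = (16.50 A)² × 10.0 Ω = 2722 W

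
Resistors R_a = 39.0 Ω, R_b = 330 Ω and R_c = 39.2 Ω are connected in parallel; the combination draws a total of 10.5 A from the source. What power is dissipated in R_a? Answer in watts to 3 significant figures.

We need the common branch voltage; get it from I_total × R_eq, then P = V²/R for the branch.
1/R_eq = 1/39.0 + 1/330 + 1/39.2 ⇒ R_eq = 18.46 Ω
V = I_total × R_eq = 10.50 × 18.46 = 193.8 V
P_R_a = V² / R_a = (193.8)² / 39.0 = 963.0 W

963 W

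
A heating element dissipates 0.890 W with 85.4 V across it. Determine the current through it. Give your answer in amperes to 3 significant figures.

The two known quantities fix the third via I = P / V.
I = 0.890 / 85.4 = 0.01042 A

0.0104 A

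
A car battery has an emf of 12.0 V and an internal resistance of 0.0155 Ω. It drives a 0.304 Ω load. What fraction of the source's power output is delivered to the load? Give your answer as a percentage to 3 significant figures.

95.1 %

Efficiency is P_load / P_total. With a series r and R sharing the same I, P = I²R for each, so η = R/(R+r).
η = R / (R + r) = 0.304 / (0.304 + 0.0155) = 0.9515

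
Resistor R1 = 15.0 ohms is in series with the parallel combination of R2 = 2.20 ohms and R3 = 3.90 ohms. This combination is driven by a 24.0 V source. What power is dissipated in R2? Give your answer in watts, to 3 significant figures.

First combine the parallel branches into one equivalent R_p, then R1 + R_p is a series pair.
R_p = (2.20×3.90)/(2.20+3.90) = 1.407 Ω
R_total = 15.0 + 1.407 = 16.41 Ω
I = V / R_total = 24.0 / 16.41 = 1.463 A
Voltage across the parallel pair: V_p = I × R_p = 1.463 × 1.407 = 2.058 V
R2 sees V_p directly, so P = V_p² / R2.
P_R2 = (2.058)² / 2.20 = 1.924 W

1.92 W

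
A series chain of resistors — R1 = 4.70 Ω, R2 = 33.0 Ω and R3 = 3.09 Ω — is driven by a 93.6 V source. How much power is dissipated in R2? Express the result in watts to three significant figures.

The current is common to all series resistors; compute it, then apply P = I²R for the target.
R_total = 4.70 + 33.0 + 3.09 = 40.79 Ω
I = V / R_total = 93.6 / 40.79 = 2.295 A
P_R2 = I² × R2 = (2.295)² × 33.0 = 173.8 W

174 W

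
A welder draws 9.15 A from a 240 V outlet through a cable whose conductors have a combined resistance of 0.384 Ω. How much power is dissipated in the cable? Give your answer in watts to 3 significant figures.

32.1 W

Line loss is just I²R for the cable — we know both I and R_line directly.
The cable carries the full 9.15 A.
P_line = I² R_line = (9.150)² × 0.384 = 32.15 W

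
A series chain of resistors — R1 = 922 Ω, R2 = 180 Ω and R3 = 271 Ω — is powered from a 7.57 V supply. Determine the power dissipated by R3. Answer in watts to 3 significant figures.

The current is common to all series resistors; compute it, then apply P = I²R for the target.
R_total = 922 + 180 + 271 = 1373 Ω
I = V / R_total = 7.57 / 1373 = 0.005513 A
P_R3 = I² × R3 = (0.005513)² × 271 = 0.008238 W

0.00824 W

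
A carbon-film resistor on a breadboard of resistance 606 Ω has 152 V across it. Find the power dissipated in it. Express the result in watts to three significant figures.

38.1 W

Voltage and resistance are given, so P = V²/R is the one-step route.
P = (152 V)² / 606 Ω = 38.13 W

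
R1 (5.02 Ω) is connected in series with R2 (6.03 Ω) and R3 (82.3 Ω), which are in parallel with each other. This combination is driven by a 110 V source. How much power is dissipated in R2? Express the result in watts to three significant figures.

First combine the parallel branches into one equivalent R_p, then R1 + R_p is a series pair.
R_p = (6.03×82.3)/(6.03+82.3) = 5.618 Ω
R_total = 5.02 + 5.618 = 10.64 Ω
I = V / R_total = 110 / 10.64 = 10.34 A
Voltage across the parallel pair: V_p = I × R_p = 10.34 × 5.618 = 58.09 V
R2 sees V_p directly, so P = V_p² / R2.
P_R2 = (58.09)² / 6.03 = 559.7 W

560 W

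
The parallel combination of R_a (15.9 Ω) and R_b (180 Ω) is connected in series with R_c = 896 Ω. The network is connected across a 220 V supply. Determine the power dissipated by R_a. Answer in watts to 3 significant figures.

0.784 W

Combine R_a and R_b into their parallel equivalent first, reducing the network to two series resistors.
R_p = (15.9×180)/(15.9+180) = 14.61 Ω
R_total = R_p + 896 = 14.61 + 896 = 910.6 Ω
I = V / R_total = 220 / 910.6 = 0.2416 A
Voltage across the parallel pair: V_p = I × R_p = 0.2416 × 14.61 = 3.530 V
Use P = V²/R for R_a with V = V_p.
P_R_a = (3.530)² / 15.9 = 0.7835 W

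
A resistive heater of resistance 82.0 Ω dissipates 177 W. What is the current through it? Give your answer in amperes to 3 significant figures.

1.47 A

Rearranging the power relation for the two known quantities gives I = √(P / R).
I = √(177 / 82.0) = 1.469 A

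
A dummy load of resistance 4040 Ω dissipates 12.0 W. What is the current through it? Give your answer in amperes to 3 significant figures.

0.0545 A

From P = V I = I²R = V²/R, with the two given quantities we get I = √(P / R).
I = √(12.0 / 4040) = 0.05450 A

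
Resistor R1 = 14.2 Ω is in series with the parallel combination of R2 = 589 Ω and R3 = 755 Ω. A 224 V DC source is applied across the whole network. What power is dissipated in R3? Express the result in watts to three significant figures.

Reduce the parallel pair to R_p first; the network is then a simple series string.
R_p = (589×755)/(589+755) = 330.9 Ω
R_total = 14.2 + 330.9 = 345.1 Ω
I = V / R_total = 224 / 345.1 = 0.6491 A
Voltage across the parallel pair: V_p = I × R_p = 0.6491 × 330.9 = 214.8 V
With V_p across R3, its power is V_p²/R3.
P_R3 = (214.8)² / 755 = 61.10 W

61.1 W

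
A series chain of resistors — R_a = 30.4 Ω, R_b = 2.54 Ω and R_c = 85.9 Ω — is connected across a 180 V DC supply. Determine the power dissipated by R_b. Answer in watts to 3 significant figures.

The current is common to all series resistors; compute it, then apply P = I²R for the target.
R_total = 30.4 + 2.54 + 85.9 = 118.8 Ω
I = V / R_total = 180 / 118.8 = 1.515 A
P_R_b = I² × R_b = (1.515)² × 2.54 = 5.827 W

5.83 W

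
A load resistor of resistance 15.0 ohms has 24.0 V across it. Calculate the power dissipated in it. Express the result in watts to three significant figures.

Voltage and resistance are given, so P = V²/R is the one-step route.
P = (24.0 V)² / 15.0 Ω = 38.40 W

38.4 W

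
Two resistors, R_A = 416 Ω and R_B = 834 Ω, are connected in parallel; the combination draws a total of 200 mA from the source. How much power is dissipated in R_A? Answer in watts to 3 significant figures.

We need the common branch voltage; get it from I_total × R_eq, then P = V²/R for the branch.
1/R_eq = 1/416 + 1/834 ⇒ R_eq = 277.6 Ω
V = I_total × R_eq = 0.2000 × 277.6 = 55.51 V
P_R_A = V² / R_A = (55.51)² / 416 = 7.407 W

7.41 W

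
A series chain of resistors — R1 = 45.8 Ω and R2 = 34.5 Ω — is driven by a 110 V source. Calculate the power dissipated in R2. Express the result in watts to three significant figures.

64.7 W

Since the resistors are in series they all carry the loop current I = V/R_total; the power in any one is I²R.
R_total = 45.8 + 34.5 = 80.30 Ω
I = V / R_total = 110 / 80.30 = 1.370 A
P_R2 = I² × R2 = (1.370)² × 34.5 = 64.74 W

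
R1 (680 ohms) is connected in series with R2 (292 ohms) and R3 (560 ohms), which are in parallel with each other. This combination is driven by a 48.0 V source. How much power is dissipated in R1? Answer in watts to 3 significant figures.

2.06 W

Reduce the parallel pair to R_p first; the network is then a simple series string.
R_p = (292×560)/(292+560) = 191.9 Ω
R_total = 680 + 191.9 = 871.9 Ω
I = V / R_total = 48.0 / 871.9 = 0.05505 A
R1 carries the full series current, so P = I²R.
P_R1 = (0.05505)² × 680 = 2.061 W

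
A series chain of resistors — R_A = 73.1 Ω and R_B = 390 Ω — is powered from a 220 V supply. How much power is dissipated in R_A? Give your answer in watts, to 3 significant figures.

The current is common to all series resistors; compute it, then apply P = I²R for the target.
R_total = 73.1 + 390 = 463.1 Ω
I = V / R_total = 220 / 463.1 = 0.4751 A
P_R_A = I² × R_A = (0.4751)² × 73.1 = 16.50 W

16.5 W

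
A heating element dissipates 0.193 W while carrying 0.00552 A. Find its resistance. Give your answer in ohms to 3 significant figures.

6330 Ω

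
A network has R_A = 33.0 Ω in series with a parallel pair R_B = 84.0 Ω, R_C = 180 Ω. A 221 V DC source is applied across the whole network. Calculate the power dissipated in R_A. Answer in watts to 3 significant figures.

Replace R_B and R_C with their parallel equivalent so the circuit becomes R_A in series with R_p.
R_p = (84.0×180)/(84.0+180) = 57.27 Ω
R_total = 33.0 + 57.27 = 90.27 Ω
I = V / R_total = 221 / 90.27 = 2.448 A
R_A carries the full series current, so P = I²R.
P_R_A = (2.448)² × 33.0 = 197.8 W

198 W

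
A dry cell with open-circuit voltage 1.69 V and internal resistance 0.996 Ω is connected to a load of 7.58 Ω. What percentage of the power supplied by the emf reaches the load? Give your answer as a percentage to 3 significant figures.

η = P_load/(P_load+P_int) = I²R/(I²R+I²r) = R/(R+r) — the I² cancels for series elements.
η = R / (R + r) = 7.58 / (7.58 + 0.996) = 0.8839

88.4 %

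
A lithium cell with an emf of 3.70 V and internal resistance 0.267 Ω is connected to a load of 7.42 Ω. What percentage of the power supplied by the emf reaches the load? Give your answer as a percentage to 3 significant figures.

96.5 %

The source delivers εI, of which I²R reaches the load and I²r is lost; since I is common, η = R/(R+r).
η = R / (R + r) = 7.42 / (7.42 + 0.267) = 0.9653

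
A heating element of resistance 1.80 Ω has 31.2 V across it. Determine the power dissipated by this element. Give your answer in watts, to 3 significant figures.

541 W

Voltage and resistance are given, so P = V²/R is the one-step route.
P = (31.2 V)² / 1.80 Ω = 540.8 W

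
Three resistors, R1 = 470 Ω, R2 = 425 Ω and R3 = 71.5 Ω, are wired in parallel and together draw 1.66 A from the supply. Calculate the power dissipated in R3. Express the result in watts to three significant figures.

113 W

We need the common branch voltage; get it from I_total × R_eq, then P = V²/R for the branch.
1/R_eq = 1/470 + 1/425 + 1/71.5 ⇒ R_eq = 54.15 Ω
V = I_total × R_eq = 1.660 × 54.15 = 89.89 V
P_R3 = V² / R3 = (89.89)² / 71.5 = 113.0 W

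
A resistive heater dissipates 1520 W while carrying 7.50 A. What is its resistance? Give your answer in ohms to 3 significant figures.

27.0 Ω

Rearranging the power relation for the two known quantities gives R = P / I².
R = 1520 / (7.500)² = 27.02 Ω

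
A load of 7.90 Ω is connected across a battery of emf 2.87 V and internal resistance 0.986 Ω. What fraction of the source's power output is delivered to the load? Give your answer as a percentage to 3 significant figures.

Both r and R carry the same current, so the power split is just the resistance split: η = R/(R+r).
η = R / (R + r) = 7.90 / (7.90 + 0.986) = 0.8890

88.9 %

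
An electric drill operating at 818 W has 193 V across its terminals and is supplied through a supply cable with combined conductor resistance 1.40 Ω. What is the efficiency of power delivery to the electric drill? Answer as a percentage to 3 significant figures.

I = P / V = 818 / 193 = 4.238 A through the supply cable.
P_line = I² R_line = (4.238)² × 1.40 = 25.15 W
P_source = P_load + P_line = 818.0 + 25.15 = 843.1 W
η = P_load / P_source = 818.0 / 843.1 = 0.9702

97.0 %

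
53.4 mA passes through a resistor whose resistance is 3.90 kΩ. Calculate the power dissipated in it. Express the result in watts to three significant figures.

11.1 W

Knowing I and R, the power is just I²R — no need to find V first.
P = (0.05340 A)² × 3900 Ω = 11.12 W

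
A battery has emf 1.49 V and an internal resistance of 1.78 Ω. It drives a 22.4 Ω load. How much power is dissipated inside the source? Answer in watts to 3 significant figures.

The source's internal resistance is just another series element carrying I; its dissipation is I²r.
I = ε / (r + R) = 1.49 / (1.78 + 22.4) = 0.06162 A
P_int = I² r = (0.06162)² × 1.78 = 0.006759 W

0.00676 W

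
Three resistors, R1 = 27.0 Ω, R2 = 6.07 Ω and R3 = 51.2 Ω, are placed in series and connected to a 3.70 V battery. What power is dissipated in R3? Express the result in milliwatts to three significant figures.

In a series string the same current flows through every resistor — find that current, then P = I²R for the one we want.
R_total = 27.0 + 6.07 + 51.2 = 84.27 Ω
I = V / R_total = 3.70 / 84.27 = 0.04391 A
P_R3 = I² × R3 = (0.04391)² × 51.2 = 0.09870 W

98.7 mW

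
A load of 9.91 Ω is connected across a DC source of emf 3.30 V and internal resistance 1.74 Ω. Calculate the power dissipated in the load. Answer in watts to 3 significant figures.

0.795 W

Load and internal resistance form a series loop — compute the loop current, then the load power via I²R.
I = ε / (r + R) = 3.30 / (1.74 + 9.91) = 0.2833 A
P_load = I² R = (0.2833)² × 9.91 = 0.7952 W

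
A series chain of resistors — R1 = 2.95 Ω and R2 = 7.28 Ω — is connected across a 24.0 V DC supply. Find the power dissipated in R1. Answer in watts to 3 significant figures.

The current is common to all series resistors; compute it, then apply P = I²R for the target.
R_total = 2.95 + 7.28 = 10.23 Ω
I = V / R_total = 24.0 / 10.23 = 2.346 A
P_R1 = I² × R1 = (2.346)² × 2.95 = 16.24 W

16.2 W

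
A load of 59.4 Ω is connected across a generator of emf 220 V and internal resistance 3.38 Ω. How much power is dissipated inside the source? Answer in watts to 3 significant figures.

The source's internal resistance is just another series element carrying I; its dissipation is I²r.
I = ε / (r + R) = 220 / (3.38 + 59.4) = 3.504 A
P_int = I² r = (3.504)² × 3.38 = 41.51 W

41.5 W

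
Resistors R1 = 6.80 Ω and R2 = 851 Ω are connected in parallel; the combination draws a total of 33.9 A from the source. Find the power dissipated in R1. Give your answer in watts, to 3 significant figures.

7690 W

Only the total current is stated, so first find the parallel equivalent to get the voltage across the combination.
1/R_eq = 1/6.80 + 1/851 ⇒ R_eq = 6.746 Ω
V = I_total × R_eq = 33.90 × 6.746 = 228.7 V
P_R1 = V² / R1 = (228.7)² / 6.80 = 7691 W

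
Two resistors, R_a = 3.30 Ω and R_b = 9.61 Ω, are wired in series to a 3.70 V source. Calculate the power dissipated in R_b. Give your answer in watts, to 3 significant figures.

0.789 W

In a series string the same current flows through every resistor — find that current, then P = I²R for the one we want.
R_total = 3.30 + 9.61 = 12.91 Ω
I = V / R_total = 3.70 / 12.91 = 0.2866 A
P_R_b = I² × R_b = (0.2866)² × 9.61 = 0.7894 W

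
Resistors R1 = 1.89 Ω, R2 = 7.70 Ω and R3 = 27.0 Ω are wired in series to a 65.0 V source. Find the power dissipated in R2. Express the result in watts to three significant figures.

In a series string the same current flows through every resistor — find that current, then P = I²R for the one we want.
R_total = 1.89 + 7.70 + 27.0 = 36.59 Ω
I = V / R_total = 65.0 / 36.59 = 1.776 A
P_R2 = I² × R2 = (1.776)² × 7.70 = 24.30 W

24.3 W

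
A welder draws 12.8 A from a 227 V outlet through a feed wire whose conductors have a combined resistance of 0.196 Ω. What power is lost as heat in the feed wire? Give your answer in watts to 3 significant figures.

32.1 W

Line loss is just I²R for the cable — we know both I and R_line directly.
The feed wire carries the full 12.8 A.
P_line = I² R_line = (12.80)² × 0.196 = 32.11 W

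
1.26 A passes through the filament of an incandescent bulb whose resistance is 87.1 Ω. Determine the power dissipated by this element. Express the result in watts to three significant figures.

The current through and the resistance of the element are both given; use P = I²R.
P = (1.260 A)² × 87.1 Ω = 138.3 W

138 W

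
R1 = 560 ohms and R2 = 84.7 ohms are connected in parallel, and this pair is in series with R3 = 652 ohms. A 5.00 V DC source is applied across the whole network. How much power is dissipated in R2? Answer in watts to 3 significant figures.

Reduce the parallel combination to a single R_p; the circuit then becomes R_p in series with the remaining resistor.
R_p = (560×84.7)/(560+84.7) = 73.57 Ω
R_total = R_p + 652 = 73.57 + 652 = 725.6 Ω
I = V / R_total = 5.00 / 725.6 = 0.006891 A
Voltage across the parallel pair: V_p = I × R_p = 0.006891 × 73.57 = 0.5070 V
R2 has V_p across it, so P = V_p²/R2.
P_R2 = (0.5070)² / 84.7 = 0.003035 W

0.00303 W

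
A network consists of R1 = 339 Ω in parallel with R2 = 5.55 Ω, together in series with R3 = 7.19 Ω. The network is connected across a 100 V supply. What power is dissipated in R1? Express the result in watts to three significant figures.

Collapse the R1‖R2 pair into one equivalent R_p; then R_p and R3 form a series string.
R_p = (339×5.55)/(339+5.55) = 5.461 Ω
R_total = R_p + 7.19 = 5.461 + 7.19 = 12.65 Ω
I = V / R_total = 100 / 12.65 = 7.905 A
Voltage across the parallel pair: V_p = I × R_p = 7.905 × 5.461 = 43.16 V
R1 sits across V_p; its power is V_p²/R.
P_R1 = (43.16)² / 339 = 5.496 W

5.50 W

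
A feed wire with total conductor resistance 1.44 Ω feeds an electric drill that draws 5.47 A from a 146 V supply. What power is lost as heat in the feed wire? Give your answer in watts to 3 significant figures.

43.1 W

Line loss is just I²R for the cable — we know both I and R_line directly.
The feed wire carries the full 5.47 A.
P_line = I² R_line = (5.470)² × 1.44 = 43.09 W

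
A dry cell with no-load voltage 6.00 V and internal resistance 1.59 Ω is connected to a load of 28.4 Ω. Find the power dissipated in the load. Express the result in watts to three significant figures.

1.14 W

Find the circuit current first, then P = I²R for the load (series elements share I).
I = ε / (r + R) = 6.00 / (1.59 + 28.4) = 0.2001 A
P_load = I² R = (0.2001)² × 28.4 = 1.137 W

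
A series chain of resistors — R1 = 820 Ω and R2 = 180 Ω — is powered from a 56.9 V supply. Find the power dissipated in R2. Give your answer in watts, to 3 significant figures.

0.583 W

Since the resistors are in series they all carry the loop current I = V/R_total; the power in any one is I²R.
R_total = 820 + 180 = 1000 Ω
I = V / R_total = 56.9 / 1000 = 0.05690 A
P_R2 = I² × R2 = (0.05690)² × 180 = 0.5828 W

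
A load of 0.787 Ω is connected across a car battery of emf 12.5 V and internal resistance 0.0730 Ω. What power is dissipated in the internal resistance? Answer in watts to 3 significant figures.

The source's internal resistance is just another series element carrying I; its dissipation is I²r.
I = ε / (r + R) = 12.5 / (0.0730 + 0.787) = 14.53 A
P_int = I² r = (14.53)² × 0.0730 = 15.42 W

15.4 W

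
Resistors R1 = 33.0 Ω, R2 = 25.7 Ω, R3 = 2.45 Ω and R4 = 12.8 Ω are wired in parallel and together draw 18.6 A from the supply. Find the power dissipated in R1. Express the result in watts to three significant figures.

34.0 W

Parallel branches share V, not I — compute V via R_eq, then use V²/R for the target branch.
1/R_eq = 1/33.0 + 1/25.7 + 1/2.45 + 1/12.8 ⇒ R_eq = 1.800 Ω
V = I_total × R_eq = 18.60 × 1.800 = 33.48 V
P_R1 = V² / R1 = (33.48)² / 33.0 = 33.97 W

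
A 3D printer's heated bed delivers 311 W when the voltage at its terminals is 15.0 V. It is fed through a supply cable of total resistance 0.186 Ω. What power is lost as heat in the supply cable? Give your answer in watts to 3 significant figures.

80.0 W

Only the current and the line resistance are needed for the I²R loss.
I = P / V = 311 / 15.0 = 20.73 A through the supply cable.
P_line = I² R_line = (20.73)² × 0.186 = 79.96 W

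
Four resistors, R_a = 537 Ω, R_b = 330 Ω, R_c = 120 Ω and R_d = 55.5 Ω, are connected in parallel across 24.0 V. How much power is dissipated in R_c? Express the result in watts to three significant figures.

R_c sits directly across the source, so P = V²/R with V = 24.0 V.
P_R_c = V² / R_c = (24.0)² / 120 Ω = 4.800 W

4.80 W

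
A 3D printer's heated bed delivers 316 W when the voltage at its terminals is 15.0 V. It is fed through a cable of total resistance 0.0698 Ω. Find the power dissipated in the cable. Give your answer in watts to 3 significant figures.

31.0 W

The cable and load are in series, so the same current flows in both; the loss is I²R_line.
I = P / V = 316 / 15.0 = 21.07 A through the cable.
P_line = I² R_line = (21.07)² × 0.0698 = 30.98 W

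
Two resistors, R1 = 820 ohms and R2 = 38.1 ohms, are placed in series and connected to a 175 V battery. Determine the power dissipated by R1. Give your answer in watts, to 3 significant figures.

34.1 W

In a series string the same current flows through every resistor — find that current, then P = I²R for the one we want.
R_total = 820 + 38.1 = 858.1 Ω
I = V / R_total = 175 / 858.1 = 0.2039 A
P_R1 = I² × R1 = (0.2039)² × 820 = 34.10 W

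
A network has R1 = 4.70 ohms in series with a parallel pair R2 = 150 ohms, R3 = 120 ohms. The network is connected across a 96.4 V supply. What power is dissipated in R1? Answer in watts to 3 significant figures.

8.58 W

Collapse R2‖R3 to a single equivalent, reducing the network to two series elements.
R_p = (150×120)/(150+120) = 66.67 Ω
R_total = 4.70 + 66.67 = 71.37 Ω
I = V / R_total = 96.4 / 71.37 = 1.351 A
R1 is in the main series path, so its power is I²R1.
P_R1 = (1.351)² × 4.70 = 8.576 W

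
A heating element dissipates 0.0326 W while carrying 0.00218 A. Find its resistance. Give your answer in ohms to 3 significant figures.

Rearranging the power relation for the two known quantities gives R = P / I².
R = 0.0326 / (0.002180)² = 6860 Ω

6860 Ω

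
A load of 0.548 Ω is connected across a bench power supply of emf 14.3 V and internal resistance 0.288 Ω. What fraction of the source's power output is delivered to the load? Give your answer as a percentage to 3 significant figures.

65.6 %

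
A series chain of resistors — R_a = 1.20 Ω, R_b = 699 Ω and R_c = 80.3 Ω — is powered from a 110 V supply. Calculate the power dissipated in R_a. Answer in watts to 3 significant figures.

Since the resistors are in series they all carry the loop current I = V/R_total; the power in any one is I²R.
R_total = 1.20 + 699 + 80.3 = 780.5 Ω
I = V / R_total = 110 / 780.5 = 0.1409 A
P_R_a = I² × R_a = (0.1409)² × 1.20 = 0.02384 W

0.0238 W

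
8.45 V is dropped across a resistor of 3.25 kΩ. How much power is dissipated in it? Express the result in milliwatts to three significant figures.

22.0 mW

Voltage and resistance are given, so P = V²/R is the one-step route.
P = (8.45 V)² / 3250 Ω = 0.02197 W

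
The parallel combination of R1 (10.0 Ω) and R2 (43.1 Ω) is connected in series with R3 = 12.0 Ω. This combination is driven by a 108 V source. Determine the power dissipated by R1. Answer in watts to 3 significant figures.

190 W

Collapse the R1‖R2 pair into one equivalent R_p; then R_p and R3 form a series string.
R_p = (10.0×43.1)/(10.0+43.1) = 8.117 Ω
R_total = R_p + 12.0 = 8.117 + 12.0 = 20.12 Ω
I = V / R_total = 108 / 20.12 = 5.369 A
Voltage across the parallel pair: V_p = I × R_p = 5.369 × 8.117 = 43.58 V
R1 has V_p across it, so P = V_p²/R1.
P_R1 = (43.58)² / 10.0 = 189.9 W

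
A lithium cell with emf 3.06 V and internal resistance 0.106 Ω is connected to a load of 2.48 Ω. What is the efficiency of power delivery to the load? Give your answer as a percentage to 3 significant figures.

Both r and R carry the same current, so the power split is just the resistance split: η = R/(R+r).
η = R / (R + r) = 2.48 / (2.48 + 0.106) = 0.9590

95.9 %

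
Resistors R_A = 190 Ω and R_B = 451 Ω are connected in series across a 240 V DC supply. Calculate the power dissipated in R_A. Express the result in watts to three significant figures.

26.6 W

Series elements share the same current, so find I first, then use P = I²R.
R_total = 190 + 451 = 641.0 Ω
I = V / R_total = 240 / 641.0 = 0.3744 A
P_R_A = I² × R_A = (0.3744)² × 190 = 26.64 W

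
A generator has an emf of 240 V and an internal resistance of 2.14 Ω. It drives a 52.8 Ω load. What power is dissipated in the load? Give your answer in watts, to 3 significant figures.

1010 W

Load and internal resistance form a series loop — compute the loop current, then the load power via I²R.
I = ε / (r + R) = 240 / (2.14 + 52.8) = 4.368 A
P_load = I² R = (4.368)² × 52.8 = 1008 W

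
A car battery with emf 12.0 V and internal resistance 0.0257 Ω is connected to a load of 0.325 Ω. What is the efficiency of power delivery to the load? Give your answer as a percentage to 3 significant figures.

92.7 %

η = P_load/(P_load+P_int) = I²R/(I²R+I²r) = R/(R+r) — the I² cancels for series elements.
η = R / (R + r) = 0.325 / (0.325 + 0.0257) = 0.9267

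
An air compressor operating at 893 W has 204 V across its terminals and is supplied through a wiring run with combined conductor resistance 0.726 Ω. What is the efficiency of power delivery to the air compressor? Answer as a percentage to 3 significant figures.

I = P / V = 893 / 204 = 4.377 A through the wiring run.
P_line = I² R_line = (4.377)² × 0.726 = 13.91 W
P_source = P_load + P_line = 893.0 + 13.91 = 906.9 W
η = P_load / P_source = 893.0 / 906.9 = 0.9847

98.5 %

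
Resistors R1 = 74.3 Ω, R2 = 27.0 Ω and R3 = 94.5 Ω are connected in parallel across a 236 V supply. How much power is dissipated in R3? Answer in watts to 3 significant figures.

589 W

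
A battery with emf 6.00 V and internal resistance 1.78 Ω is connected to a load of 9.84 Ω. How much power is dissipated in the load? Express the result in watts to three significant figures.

2.62 W

Find the circuit current first, then P = I²R for the load (series elements share I).
I = ε / (r + R) = 6.00 / (1.78 + 9.84) = 0.5164 A
P_load = I² R = (0.5164)² × 9.84 = 2.624 W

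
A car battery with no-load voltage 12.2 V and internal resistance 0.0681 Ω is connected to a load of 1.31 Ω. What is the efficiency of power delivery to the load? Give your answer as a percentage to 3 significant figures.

Efficiency is P_load / P_total. With a series r and R sharing the same I, P = I²R for each, so η = R/(R+r).
η = R / (R + r) = 1.31 / (1.31 + 0.0681) = 0.9506

95.1 %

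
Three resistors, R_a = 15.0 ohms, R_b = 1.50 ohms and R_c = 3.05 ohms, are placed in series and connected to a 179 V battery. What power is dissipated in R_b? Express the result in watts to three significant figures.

Every series element carries the same I. Get I from the total resistance, then P = I² × R_b.
R_total = 15.0 + 1.50 + 3.05 = 19.55 Ω
I = V / R_total = 179 / 19.55 = 9.156 A
P_R_b = I² × R_b = (9.156)² × 1.50 = 125.7 W

126 W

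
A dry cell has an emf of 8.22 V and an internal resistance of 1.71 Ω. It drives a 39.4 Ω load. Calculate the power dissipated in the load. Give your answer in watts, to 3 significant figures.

Find the circuit current first, then P = I²R for the load (series elements share I).
I = ε / (r + R) = 8.22 / (1.71 + 39.4) = 0.2000 A
P_load = I² R = (0.2000)² × 39.4 = 1.575 W

1.58 W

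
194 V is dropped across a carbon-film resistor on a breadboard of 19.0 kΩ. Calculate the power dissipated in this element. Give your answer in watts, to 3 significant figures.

1.98 W

V and R are stated; P = V²/R avoids computing the current.
P = (194 V)² / 19000 Ω = 1.981 W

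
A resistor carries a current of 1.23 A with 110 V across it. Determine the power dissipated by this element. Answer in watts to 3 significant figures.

135 W

V and I are known directly — P = V I, no intermediate step needed.
P = 110 V × 1.230 A = 135.3 W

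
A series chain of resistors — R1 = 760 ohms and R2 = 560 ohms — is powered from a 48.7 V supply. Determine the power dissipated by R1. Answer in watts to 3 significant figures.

1.03 W

In a series string the same current flows through every resistor — find that current, then P = I²R for the one we want.
R_total = 760 + 560 = 1320 Ω
I = V / R_total = 48.7 / 1320 = 0.03689 A
P_R1 = I² × R1 = (0.03689)² × 760 = 1.034 W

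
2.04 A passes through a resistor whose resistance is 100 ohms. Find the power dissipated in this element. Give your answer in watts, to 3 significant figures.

Current and resistance are given, so P = I²R is the direct form.
P = (2.040 A)² × 100 Ω = 416.2 W

416 W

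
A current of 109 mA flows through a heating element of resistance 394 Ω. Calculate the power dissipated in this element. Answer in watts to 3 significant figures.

The current through and the resistance of the element are both given; use P = I²R.
P = (0.1090 A)² × 394 Ω = 4.681 W

4.68 W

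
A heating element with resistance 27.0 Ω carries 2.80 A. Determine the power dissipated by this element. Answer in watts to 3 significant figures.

212 W

With I and R stated, P = I²R applies in one step.
P = (2.800 A)² × 27.0 Ω = 211.7 W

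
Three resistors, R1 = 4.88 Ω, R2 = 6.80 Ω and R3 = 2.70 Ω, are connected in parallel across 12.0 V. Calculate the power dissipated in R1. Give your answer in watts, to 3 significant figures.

29.5 W

R1 sits directly across the source, so P = V²/R with V = 12.0 V.
P_R1 = V² / R1 = (12.0)² / 4.88 Ω = 29.51 W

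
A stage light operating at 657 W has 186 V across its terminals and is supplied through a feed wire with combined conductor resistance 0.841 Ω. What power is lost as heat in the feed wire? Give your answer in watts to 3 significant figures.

The feed wire and load are in series, so the same current flows in both; the loss is I²R_line.
I = P / V = 657 / 186 = 3.532 A through the feed wire.
P_line = I² R_line = (3.532)² × 0.841 = 10.49 W

10.5 W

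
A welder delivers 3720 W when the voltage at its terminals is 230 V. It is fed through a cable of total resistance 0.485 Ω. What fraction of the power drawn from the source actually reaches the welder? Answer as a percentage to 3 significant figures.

96.7 %

I = P / V = 3720 / 230 = 16.17 A through the cable.
P_line = I² R_line = (16.17)² × 0.485 = 126.9 W
P_source = P_load + P_line = 3720 + 126.9 = 3847 W
η = P_load / P_source = 3720 / 3847 = 0.9670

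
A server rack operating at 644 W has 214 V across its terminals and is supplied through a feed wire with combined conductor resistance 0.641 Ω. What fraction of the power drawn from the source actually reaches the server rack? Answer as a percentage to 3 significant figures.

99.1 %

I = P / V = 644 / 214 = 3.009 A through the feed wire.
P_line = I² R_line = (3.009)² × 0.641 = 5.805 W
P_source = P_load + P_line = 644.0 + 5.805 = 649.8 W
η = P_load / P_source = 644.0 / 649.8 = 0.9911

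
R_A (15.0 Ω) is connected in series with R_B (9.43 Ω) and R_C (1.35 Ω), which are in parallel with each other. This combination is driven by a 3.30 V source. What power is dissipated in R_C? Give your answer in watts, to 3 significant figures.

Reduce the parallel pair to R_p first; the network is then a simple series string.
R_p = (9.43×1.35)/(9.43+1.35) = 1.181 Ω
R_total = 15.0 + 1.181 = 16.18 Ω
I = V / R_total = 3.30 / 16.18 = 0.2039 A
Voltage across the parallel pair: V_p = I × R_p = 0.2039 × 1.181 = 0.2408 V
With V_p across R_C, its power is V_p²/R_C.
P_R_C = (0.2408)² / 1.35 = 0.04297 W

0.0430 W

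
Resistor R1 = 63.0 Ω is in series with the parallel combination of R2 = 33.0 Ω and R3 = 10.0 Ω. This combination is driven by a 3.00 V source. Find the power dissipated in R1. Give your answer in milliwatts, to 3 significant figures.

114 mW

Replace R2 and R3 with their parallel equivalent so the circuit becomes R1 in series with R_p.
R_p = (33.0×10.0)/(33.0+10.0) = 7.674 Ω
R_total = 63.0 + 7.674 = 70.67 Ω
I = V / R_total = 3.00 / 70.67 = 0.04245 A
All the current flows through R1; use P = I²R.
P_R1 = (0.04245)² × 63.0 = 0.1135 W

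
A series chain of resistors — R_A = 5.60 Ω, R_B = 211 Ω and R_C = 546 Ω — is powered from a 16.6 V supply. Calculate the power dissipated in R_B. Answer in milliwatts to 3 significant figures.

100 mW

In a series string the same current flows through every resistor — find that current, then P = I²R for the one we want.
R_total = 5.60 + 211 + 546 = 762.6 Ω
I = V / R_total = 16.6 / 762.6 = 0.02177 A
P_R_B = I² × R_B = (0.02177)² × 211 = 0.09998 W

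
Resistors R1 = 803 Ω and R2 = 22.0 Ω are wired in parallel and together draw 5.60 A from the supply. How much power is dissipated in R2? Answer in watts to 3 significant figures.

654 W

The branches share the same voltage, but only the total current is given — find V from the equivalent resistance first.
1/R_eq = 1/803 + 1/22.0 ⇒ R_eq = 21.41 Ω
V = I_total × R_eq = 5.600 × 21.41 = 119.9 V
P_R2 = V² / R2 = (119.9)² / 22.0 = 653.6 W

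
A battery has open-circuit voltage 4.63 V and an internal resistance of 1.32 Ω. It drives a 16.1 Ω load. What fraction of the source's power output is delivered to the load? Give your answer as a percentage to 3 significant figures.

92.4 %

The source delivers εI, of which I²R reaches the load and I²r is lost; since I is common, η = R/(R+r).
η = R / (R + r) = 16.1 / (16.1 + 1.32) = 0.9242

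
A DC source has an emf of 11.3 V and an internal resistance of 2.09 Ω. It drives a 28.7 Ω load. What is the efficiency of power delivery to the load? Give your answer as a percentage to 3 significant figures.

93.2 %

The source delivers εI, of which I²R reaches the load and I²r is lost; since I is common, η = R/(R+r).
η = R / (R + r) = 28.7 / (28.7 + 2.09) = 0.9321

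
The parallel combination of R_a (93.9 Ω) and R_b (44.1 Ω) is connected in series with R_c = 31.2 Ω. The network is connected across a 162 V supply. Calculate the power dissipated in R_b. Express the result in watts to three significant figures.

143 W

First find R_p for the parallel pair, then treat R_p + R_c as a series loop.
R_p = (93.9×44.1)/(93.9+44.1) = 30.01 Ω
R_total = R_p + 31.2 = 30.01 + 31.2 = 61.21 Ω
I = V / R_total = 162 / 61.21 = 2.647 A
Voltage across the parallel pair: V_p = I × R_p = 2.647 × 30.01 = 79.42 V
Use P = V²/R for R_b with V = V_p.
P_R_b = (79.42)² / 44.1 = 143.0 W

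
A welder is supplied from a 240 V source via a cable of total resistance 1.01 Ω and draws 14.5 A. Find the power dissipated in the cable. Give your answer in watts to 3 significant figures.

212 W

Only the current and the line resistance are needed for the I²R loss.
The cable carries the full 14.5 A.
P_line = I² R_line = (14.50)² × 1.01 = 212.4 W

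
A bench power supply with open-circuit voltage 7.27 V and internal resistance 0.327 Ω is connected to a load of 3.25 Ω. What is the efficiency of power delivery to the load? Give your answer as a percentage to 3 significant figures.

90.9 %

Both r and R carry the same current, so the power split is just the resistance split: η = R/(R+r).
η = R / (R + r) = 3.25 / (3.25 + 0.327) = 0.9086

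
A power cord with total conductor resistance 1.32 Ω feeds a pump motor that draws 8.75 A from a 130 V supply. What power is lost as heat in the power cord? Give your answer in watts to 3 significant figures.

101 W

The power cord is a series resistance carrying the load current; its dissipation is I²R_line.
The power cord carries the full 8.75 A.
P_line = I² R_line = (8.750)² × 1.32 = 101.1 W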